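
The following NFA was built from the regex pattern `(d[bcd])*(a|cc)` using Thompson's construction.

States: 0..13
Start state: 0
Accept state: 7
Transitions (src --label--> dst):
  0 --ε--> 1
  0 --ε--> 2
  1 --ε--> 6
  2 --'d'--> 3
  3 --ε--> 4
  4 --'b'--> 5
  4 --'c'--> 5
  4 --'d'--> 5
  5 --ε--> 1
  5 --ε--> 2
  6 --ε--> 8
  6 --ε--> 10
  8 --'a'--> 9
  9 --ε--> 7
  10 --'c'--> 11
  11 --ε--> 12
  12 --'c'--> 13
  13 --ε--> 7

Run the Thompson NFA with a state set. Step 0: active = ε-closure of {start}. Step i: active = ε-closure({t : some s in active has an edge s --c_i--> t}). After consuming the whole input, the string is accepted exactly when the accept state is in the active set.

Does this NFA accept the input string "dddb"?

Answer: REJECT

Trace:
S₀ = ε-closure({0}) = {0,1,2,6,8,10}
'd' @ 1: {3,4}
'd' @ 2: {1,2,5,6,8,10}
'd' @ 3: {3,4}
'b' @ 4: {1,2,5,6,8,10}
final: {1,2,5,6,8,10}; accept 7 not in set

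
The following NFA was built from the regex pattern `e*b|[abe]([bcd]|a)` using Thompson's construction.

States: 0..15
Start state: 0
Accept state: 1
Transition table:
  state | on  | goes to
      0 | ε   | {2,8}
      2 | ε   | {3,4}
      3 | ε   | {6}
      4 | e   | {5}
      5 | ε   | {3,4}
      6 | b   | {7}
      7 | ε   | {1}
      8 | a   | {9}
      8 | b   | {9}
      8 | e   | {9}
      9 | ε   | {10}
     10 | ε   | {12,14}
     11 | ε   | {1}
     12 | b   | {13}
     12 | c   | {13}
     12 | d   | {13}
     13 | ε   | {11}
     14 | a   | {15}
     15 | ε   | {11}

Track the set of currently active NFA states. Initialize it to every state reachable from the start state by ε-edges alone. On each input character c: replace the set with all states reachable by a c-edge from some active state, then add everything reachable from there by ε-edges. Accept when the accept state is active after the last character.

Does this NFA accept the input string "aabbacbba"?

Answer: REJECT

Derivation:
S₀ = ε-closure({0}) = {0,2,3,4,6,8}
'a' @ 1: {9,10,12,14}
'a' @ 2: {1,11,15}  ✓accept
'b' @ 3: {}  — no active states
rest 'bacbba' ignored (set empty)
final: {}; accept 1 not in set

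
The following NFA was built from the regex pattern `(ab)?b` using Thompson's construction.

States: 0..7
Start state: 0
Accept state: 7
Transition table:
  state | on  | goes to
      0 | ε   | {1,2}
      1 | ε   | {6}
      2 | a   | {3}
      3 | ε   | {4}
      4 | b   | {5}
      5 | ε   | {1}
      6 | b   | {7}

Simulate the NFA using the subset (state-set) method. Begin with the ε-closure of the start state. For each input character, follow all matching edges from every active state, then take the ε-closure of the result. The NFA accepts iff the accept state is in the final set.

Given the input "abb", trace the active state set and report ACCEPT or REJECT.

Answer: ACCEPT

Derivation:
S₀ = ε-closure({0}) = {0,1,2,6}
'a' @ 1: {3,4}
'b' @ 2: {1,5,6}
'b' @ 3: {7}  (accept∈set)
after full input: {7}  (accept=7 in)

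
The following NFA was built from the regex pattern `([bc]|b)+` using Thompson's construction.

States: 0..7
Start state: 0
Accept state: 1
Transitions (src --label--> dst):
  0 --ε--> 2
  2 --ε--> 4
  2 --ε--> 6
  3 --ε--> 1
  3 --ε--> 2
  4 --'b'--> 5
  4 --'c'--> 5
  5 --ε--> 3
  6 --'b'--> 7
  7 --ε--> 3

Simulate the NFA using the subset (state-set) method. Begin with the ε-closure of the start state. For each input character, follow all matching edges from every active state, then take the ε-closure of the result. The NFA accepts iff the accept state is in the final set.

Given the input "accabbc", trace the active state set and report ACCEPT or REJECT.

start: ε-closure({0}) = {0,2,4,6}
'a' @ 1: {}  — state set empty
rest 'ccabbc' ignored (set empty)
after full input: {}  (accept=1 not in)

Answer: REJECT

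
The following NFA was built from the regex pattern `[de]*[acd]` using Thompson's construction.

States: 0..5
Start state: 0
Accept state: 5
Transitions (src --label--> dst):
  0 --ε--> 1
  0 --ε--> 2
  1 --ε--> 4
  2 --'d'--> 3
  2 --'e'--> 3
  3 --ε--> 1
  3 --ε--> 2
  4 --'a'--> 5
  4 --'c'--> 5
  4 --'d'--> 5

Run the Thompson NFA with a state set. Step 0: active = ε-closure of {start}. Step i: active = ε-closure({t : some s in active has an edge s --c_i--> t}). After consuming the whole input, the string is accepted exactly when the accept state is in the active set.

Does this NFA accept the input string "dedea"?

Answer: ACCEPT

Trace:
start: ε-closure({0}) = {0,1,2,4}
'd' @ 1: {1,2,3,4,5}  ✓accept
'e' @ 2: {1,2,3,4}
'd' @ 3: {1,2,3,4,5}  ✓accept
'e' @ 4: {1,2,3,4}
'a' @ 5: {5}  ✓accept
final: {5}; accept 5 in set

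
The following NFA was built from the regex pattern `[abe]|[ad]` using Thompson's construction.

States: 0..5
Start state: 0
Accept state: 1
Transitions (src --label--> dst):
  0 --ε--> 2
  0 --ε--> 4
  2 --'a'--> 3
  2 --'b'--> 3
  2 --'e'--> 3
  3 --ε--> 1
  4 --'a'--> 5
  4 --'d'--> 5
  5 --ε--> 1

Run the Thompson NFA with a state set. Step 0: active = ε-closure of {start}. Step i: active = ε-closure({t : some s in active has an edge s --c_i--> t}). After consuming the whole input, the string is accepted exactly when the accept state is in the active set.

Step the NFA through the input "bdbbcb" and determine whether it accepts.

Answer: REJECT

Derivation:
initial (ε-close {0}): {0,2,4}
'b' @ 1: {1,3}  [accepting]
'd' @ 2: {}  — no active states
rest 'bbcb' ignored (set empty)
final: {}; accept 1 not in set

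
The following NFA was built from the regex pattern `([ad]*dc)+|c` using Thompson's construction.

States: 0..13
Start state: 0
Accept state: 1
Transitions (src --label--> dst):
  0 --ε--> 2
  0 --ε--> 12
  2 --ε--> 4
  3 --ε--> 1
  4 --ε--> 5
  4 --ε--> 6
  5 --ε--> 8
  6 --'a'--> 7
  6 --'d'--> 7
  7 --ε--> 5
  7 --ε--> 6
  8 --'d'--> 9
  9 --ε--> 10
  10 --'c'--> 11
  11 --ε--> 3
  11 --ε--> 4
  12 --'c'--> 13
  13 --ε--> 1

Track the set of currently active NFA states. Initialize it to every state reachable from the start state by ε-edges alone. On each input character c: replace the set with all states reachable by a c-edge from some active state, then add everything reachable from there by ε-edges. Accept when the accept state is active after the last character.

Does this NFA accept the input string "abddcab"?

Answer: REJECT

Derivation:
initial (ε-close {0}): {0,2,4,5,6,8,12}
'a' @ 1: {5,6,7,8}
'b' @ 2: {}  — state set empty
rest 'ddcab' ignored (set empty)
after full input: {}  (accept=1 not in)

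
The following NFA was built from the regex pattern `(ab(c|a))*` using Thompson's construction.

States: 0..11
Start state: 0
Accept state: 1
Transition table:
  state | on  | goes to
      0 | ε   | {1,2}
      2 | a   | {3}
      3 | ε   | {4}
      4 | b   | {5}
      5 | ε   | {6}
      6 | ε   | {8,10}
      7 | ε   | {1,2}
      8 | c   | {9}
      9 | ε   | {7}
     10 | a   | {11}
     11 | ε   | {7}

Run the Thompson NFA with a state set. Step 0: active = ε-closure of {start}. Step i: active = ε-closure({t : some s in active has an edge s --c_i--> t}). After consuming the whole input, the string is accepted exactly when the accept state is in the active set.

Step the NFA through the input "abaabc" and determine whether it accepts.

start: ε-closure({0}) = {0,1,2}
'a' @ 1: {3,4}
'b' @ 2: {5,6,8,10}
'a' @ 3: {1,2,7,11}  [accepting]
'a' @ 4: {3,4}
'b' @ 5: {5,6,8,10}
'c' @ 6: {1,2,7,9}  [accepting]
final: {1,2,7,9}; accept 1 in set

Answer: ACCEPT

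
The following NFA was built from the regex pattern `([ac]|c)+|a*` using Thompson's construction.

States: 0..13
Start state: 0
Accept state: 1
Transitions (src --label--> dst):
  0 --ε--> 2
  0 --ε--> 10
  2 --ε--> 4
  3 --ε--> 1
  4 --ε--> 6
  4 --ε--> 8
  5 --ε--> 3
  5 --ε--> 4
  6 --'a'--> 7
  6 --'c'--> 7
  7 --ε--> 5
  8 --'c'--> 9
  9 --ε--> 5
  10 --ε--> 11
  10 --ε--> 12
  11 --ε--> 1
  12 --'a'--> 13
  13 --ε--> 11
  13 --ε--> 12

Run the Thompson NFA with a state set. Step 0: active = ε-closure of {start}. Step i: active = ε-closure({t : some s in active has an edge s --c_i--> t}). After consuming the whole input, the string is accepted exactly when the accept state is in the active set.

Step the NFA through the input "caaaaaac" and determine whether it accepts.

Answer: ACCEPT

Steps:
initial (ε-close {0}): {0,1,2,4,6,8,10,11,12}
'c' @ 1: {1,3,4,5,6,7,8,9}  [accepting]
'a' @ 2: {1,3,4,5,6,7,8}  [accepting]
'a' @ 3: {1,3,4,5,6,7,8}  [accepting]
'a' @ 4: {1,3,4,5,6,7,8}  [accepting]
'a' @ 5: {1,3,4,5,6,7,8}  [accepting]
'a' @ 6: {1,3,4,5,6,7,8}  [accepting]
'a' @ 7: {1,3,4,5,6,7,8}  [accepting]
'c' @ 8: {1,3,4,5,6,7,8,9}  [accepting]
after full input: {1,3,4,5,6,7,8,9}  (accept=1 in)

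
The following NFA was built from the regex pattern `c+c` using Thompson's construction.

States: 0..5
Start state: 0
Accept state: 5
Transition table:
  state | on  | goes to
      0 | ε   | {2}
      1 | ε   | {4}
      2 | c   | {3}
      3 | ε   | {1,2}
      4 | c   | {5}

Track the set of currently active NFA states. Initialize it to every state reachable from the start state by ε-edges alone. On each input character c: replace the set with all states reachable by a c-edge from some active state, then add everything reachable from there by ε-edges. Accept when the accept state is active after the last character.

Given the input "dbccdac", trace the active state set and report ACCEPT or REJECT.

S₀ = ε-closure({0}) = {0,2}
'd' @ 1: {}  — dead — no transitions
rest 'bccdac' ignored (set empty)
after full input: {}  (accept=5 not in)

Answer: REJECT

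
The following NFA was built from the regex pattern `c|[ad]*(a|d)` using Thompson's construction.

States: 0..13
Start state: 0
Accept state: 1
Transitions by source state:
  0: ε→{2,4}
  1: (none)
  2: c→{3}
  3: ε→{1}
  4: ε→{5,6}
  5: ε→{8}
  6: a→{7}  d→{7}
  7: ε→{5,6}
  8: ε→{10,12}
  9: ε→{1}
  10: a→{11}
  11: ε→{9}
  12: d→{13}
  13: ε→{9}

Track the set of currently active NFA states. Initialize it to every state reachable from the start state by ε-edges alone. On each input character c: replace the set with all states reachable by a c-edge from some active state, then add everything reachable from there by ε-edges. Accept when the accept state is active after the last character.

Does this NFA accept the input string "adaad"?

Answer: ACCEPT

Steps:
start: ε-closure({0}) = {0,2,4,5,6,8,10,12}
'a' @ 1: {1,5,6,7,8,9,10,11,12}  [accepting]
'd' @ 2: {1,5,6,7,8,9,10,12,13}  [accepting]
'a' @ 3: {1,5,6,7,8,9,10,11,12}  [accepting]
'a' @ 4: {1,5,6,7,8,9,10,11,12}  [accepting]
'd' @ 5: {1,5,6,7,8,9,10,12,13}  [accepting]
after full input: {1,5,6,7,8,9,10,12,13}  (accept=1 in)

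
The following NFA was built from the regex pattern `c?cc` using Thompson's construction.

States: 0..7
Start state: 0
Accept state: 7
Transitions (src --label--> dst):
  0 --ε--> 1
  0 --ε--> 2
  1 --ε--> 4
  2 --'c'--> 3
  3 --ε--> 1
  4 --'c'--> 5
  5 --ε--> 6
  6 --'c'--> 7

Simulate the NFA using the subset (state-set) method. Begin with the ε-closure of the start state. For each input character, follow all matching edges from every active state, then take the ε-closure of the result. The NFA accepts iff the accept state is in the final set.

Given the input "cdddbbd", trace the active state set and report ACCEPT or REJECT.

initial (ε-close {0}): {0,1,2,4}
'c' @ 1: {1,3,4,5,6}
'd' @ 2: {}  — state set empty
rest 'ddbbd' ignored (set empty)
end set {} — state 7 not in

Answer: REJECT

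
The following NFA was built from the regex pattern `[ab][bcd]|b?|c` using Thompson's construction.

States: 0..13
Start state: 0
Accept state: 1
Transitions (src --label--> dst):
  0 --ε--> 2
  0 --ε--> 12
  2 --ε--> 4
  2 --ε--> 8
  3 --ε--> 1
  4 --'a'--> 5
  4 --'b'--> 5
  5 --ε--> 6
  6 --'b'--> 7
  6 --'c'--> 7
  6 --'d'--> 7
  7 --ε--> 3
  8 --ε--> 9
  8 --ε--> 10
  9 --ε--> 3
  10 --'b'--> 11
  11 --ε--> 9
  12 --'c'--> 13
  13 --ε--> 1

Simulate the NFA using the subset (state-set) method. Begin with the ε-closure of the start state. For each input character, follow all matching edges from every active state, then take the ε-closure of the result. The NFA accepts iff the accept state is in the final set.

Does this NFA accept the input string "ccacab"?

Answer: REJECT

Derivation:
initial (ε-close {0}): {0,1,2,3,4,8,9,10,12}
'c' @ 1: {1,13}  ✓accept
'c' @ 2: {}  — no active states
rest 'acab' ignored (set empty)
final: {}; accept 1 not in set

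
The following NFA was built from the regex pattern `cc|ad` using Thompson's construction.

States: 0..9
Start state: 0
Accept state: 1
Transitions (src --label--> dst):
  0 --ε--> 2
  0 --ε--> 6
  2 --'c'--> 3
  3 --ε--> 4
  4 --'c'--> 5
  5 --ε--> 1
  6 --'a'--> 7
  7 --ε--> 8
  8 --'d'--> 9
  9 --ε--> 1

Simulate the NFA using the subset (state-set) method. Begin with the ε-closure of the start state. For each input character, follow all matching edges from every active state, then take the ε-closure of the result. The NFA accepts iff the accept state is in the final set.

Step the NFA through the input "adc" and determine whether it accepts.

Answer: REJECT

Derivation:
S₀ = ε-closure({0}) = {0,2,6}
'a' @ 1: {7,8}
'd' @ 2: {1,9}  ✓accept
'c' @ 3: {}  — no active states
end set {} — state 1 not in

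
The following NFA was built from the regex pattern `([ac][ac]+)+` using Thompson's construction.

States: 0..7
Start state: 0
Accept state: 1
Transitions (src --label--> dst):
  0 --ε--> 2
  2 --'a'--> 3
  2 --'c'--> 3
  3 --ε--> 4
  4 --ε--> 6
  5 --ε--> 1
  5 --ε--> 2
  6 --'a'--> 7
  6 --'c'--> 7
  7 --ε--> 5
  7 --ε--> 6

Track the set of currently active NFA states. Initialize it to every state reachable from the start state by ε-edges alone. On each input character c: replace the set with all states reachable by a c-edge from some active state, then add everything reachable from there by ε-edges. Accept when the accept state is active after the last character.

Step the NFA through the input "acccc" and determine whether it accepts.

start: ε-closure({0}) = {0,2}
'a' @ 1: {3,4,6}
'c' @ 2: {1,2,5,6,7}  ✓accept
'c' @ 3: {1,2,3,4,5,6,7}  ✓accept
'c' @ 4: {1,2,3,4,5,6,7}  ✓accept
'c' @ 5: {1,2,3,4,5,6,7}  ✓accept
final: {1,2,3,4,5,6,7}; accept 1 in set

Answer: ACCEPT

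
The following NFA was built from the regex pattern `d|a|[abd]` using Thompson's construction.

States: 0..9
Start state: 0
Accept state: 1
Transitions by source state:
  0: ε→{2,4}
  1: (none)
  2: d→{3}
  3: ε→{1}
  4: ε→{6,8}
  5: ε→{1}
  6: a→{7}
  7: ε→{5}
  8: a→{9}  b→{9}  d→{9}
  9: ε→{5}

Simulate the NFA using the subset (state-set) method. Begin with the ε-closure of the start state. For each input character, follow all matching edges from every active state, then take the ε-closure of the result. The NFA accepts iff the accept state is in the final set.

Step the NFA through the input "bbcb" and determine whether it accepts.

S₀ = ε-closure({0}) = {0,2,4,6,8}
'b' @ 1: {1,5,9}  ✓accept
'b' @ 2: {}  — dead — no transitions
rest 'cb' ignored (set empty)
end set {} — state 1 not in

Answer: REJECT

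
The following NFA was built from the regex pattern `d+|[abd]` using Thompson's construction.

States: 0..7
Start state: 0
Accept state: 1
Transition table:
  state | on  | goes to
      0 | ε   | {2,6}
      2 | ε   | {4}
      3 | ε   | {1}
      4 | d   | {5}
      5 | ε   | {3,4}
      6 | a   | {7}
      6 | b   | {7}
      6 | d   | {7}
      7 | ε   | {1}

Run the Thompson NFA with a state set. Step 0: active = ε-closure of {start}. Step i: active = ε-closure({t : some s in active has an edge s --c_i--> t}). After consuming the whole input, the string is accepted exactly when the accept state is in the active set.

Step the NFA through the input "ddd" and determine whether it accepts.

initial (ε-close {0}): {0,2,4,6}
'd' @ 1: {1,3,4,5,7}  ✓accept
'd' @ 2: {1,3,4,5}  ✓accept
'd' @ 3: {1,3,4,5}  ✓accept
after full input: {1,3,4,5}  (accept=1 in)

Answer: ACCEPT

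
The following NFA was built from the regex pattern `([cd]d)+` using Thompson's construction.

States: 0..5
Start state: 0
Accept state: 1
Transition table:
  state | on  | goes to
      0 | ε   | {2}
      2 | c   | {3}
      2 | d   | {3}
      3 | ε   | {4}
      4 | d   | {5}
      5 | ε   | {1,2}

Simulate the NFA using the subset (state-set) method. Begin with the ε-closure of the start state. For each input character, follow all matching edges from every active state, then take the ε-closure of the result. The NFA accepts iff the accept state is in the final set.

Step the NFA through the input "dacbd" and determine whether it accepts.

initial (ε-close {0}): {0,2}
'd' @ 1: {3,4}
'a' @ 2: {}  — state set empty
rest 'cbd' ignored (set empty)
after full input: {}  (accept=1 not in)

Answer: REJECT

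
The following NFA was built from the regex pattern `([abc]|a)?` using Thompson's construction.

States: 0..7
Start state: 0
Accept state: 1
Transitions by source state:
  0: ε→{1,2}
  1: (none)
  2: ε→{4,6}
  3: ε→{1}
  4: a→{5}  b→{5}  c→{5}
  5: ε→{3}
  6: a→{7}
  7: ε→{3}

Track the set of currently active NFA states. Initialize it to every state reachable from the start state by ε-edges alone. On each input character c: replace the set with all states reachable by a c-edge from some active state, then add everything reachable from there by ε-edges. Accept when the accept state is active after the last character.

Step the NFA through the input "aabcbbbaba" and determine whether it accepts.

initial (ε-close {0}): {0,1,2,4,6}
'a' @ 1: {1,3,5,7}  [accepting]
'a' @ 2: {}  — no active states
rest 'bcbbbaba' ignored (set empty)
end set {} — state 1 not in

Answer: REJECT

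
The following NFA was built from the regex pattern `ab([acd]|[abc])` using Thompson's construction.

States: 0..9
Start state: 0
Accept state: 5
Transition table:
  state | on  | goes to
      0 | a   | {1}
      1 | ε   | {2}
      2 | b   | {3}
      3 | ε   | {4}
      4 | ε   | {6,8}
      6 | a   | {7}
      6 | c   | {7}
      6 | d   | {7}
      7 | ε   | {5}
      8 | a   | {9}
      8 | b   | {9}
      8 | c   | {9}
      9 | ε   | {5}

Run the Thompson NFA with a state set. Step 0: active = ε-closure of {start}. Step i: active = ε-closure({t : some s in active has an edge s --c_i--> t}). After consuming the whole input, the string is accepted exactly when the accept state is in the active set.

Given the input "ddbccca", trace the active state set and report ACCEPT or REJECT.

initial (ε-close {0}): {0}
'd' @ 1: {}  — no active states
rest 'dbccca' ignored (set empty)
end set {} — state 5 not in

Answer: REJECT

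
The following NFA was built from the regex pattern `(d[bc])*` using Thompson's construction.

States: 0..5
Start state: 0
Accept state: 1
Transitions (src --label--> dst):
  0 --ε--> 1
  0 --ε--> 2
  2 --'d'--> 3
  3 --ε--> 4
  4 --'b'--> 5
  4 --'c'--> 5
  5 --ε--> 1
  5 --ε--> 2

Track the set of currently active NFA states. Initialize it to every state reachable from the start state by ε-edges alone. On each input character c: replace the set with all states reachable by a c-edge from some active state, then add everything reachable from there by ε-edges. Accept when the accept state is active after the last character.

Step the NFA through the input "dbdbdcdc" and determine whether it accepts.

S₀ = ε-closure({0}) = {0,1,2}
'd' @ 1: {3,4}
'b' @ 2: {1,2,5}  ✓accept
'd' @ 3: {3,4}
'b' @ 4: {1,2,5}  ✓accept
'd' @ 5: {3,4}
'c' @ 6: {1,2,5}  ✓accept
'd' @ 7: {3,4}
'c' @ 8: {1,2,5}  ✓accept
after full input: {1,2,5}  (accept=1 in)

Answer: ACCEPT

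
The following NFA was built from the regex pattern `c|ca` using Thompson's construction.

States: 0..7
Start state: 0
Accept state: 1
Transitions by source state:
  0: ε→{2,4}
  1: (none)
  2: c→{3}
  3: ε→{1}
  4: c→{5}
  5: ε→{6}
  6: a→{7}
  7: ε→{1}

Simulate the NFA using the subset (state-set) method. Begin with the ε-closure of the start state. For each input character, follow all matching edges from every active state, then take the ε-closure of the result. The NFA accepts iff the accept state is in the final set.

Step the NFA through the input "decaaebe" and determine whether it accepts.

start: ε-closure({0}) = {0,2,4}
'd' @ 1: {}  — state set empty
rest 'ecaaebe' ignored (set empty)
after full input: {}  (accept=1 not in)

Answer: REJECT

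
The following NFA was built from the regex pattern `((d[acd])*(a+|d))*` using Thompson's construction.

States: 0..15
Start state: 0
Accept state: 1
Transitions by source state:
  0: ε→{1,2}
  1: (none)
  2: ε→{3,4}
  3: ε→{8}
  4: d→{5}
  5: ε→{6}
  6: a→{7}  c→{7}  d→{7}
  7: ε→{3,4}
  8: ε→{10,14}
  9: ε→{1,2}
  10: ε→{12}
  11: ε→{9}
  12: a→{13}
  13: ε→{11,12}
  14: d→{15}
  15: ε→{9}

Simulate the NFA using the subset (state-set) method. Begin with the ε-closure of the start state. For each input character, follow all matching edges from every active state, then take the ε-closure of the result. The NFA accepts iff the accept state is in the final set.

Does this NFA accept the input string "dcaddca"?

S₀ = ε-closure({0}) = {0,1,2,3,4,8,10,12,14}
'd' @ 1: {1,2,3,4,5,6,8,9,10,12,14,15}  (accept∈set)
'c' @ 2: {3,4,7,8,10,12,14}
'a' @ 3: {1,2,3,4,8,9,10,11,12,13,14}  (accept∈set)
'd' @ 4: {1,2,3,4,5,6,8,9,10,12,14,15}  (accept∈set)
'd' @ 5: {1,2,3,4,5,6,7,8,9,10,12,14,15}  (accept∈set)
'c' @ 6: {3,4,7,8,10,12,14}
'a' @ 7: {1,2,3,4,8,9,10,11,12,13,14}  (accept∈set)
after full input: {1,2,3,4,8,9,10,11,12,13,14}  (accept=1 in)

Answer: ACCEPT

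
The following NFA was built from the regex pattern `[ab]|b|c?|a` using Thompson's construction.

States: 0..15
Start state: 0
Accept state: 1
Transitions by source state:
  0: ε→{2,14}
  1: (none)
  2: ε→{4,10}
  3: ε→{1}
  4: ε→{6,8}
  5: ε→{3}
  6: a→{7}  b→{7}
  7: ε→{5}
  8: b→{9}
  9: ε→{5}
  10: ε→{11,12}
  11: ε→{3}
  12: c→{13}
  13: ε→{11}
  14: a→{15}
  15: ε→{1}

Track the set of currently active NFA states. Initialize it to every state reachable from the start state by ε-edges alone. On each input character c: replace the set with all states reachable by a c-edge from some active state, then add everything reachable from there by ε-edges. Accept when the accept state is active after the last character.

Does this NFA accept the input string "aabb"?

Answer: REJECT

Trace:
start: ε-closure({0}) = {0,1,2,3,4,6,8,10,11,12,14}
'a' @ 1: {1,3,5,7,15}  (accept∈set)
'a' @ 2: {}  — state set empty
rest 'bb' ignored (set empty)
end set {} — state 1 not in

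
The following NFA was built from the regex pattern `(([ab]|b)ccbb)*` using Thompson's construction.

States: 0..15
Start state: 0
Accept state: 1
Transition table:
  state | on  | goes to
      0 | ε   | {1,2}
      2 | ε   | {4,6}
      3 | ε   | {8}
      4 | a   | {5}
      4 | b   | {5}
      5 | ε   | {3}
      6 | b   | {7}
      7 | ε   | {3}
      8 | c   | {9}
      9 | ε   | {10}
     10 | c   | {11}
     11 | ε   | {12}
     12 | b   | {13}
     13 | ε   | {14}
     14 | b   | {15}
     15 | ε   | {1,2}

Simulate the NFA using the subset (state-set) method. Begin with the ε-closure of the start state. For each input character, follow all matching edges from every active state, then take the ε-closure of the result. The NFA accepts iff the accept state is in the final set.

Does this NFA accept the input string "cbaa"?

Answer: REJECT

Steps:
start: ε-closure({0}) = {0,1,2,4,6}
'c' @ 1: {}  — state set empty
rest 'baa' ignored (set empty)
end set {} — state 1 not in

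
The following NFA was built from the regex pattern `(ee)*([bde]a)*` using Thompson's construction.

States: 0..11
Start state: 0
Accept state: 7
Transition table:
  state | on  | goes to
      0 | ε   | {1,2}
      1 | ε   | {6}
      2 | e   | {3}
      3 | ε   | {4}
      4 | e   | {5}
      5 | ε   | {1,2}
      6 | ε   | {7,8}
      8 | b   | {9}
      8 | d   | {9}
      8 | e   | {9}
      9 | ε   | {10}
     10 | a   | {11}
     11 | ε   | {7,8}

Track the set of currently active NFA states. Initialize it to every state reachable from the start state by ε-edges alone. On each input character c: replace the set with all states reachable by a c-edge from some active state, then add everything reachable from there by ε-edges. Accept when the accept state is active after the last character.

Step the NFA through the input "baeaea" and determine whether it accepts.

Answer: ACCEPT

Trace:
S₀ = ε-closure({0}) = {0,1,2,6,7,8}
'b' @ 1: {9,10}
'a' @ 2: {7,8,11}  [accepting]
'e' @ 3: {9,10}
'a' @ 4: {7,8,11}  [accepting]
'e' @ 5: {9,10}
'a' @ 6: {7,8,11}  [accepting]
end set {7,8,11} — state 7 in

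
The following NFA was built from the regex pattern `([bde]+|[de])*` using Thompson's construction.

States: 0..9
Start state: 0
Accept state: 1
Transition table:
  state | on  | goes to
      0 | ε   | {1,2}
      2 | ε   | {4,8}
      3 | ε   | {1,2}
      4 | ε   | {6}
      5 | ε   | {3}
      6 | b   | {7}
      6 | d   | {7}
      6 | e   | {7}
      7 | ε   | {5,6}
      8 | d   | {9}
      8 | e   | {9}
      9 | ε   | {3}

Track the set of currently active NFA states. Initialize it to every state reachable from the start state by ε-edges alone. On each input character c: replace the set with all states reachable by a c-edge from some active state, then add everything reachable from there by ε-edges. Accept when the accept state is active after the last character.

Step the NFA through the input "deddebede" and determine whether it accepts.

Answer: ACCEPT

Steps:
S₀ = ε-closure({0}) = {0,1,2,4,6,8}
'd' @ 1: {1,2,3,4,5,6,7,8,9}  (accept∈set)
'e' @ 2: {1,2,3,4,5,6,7,8,9}  (accept∈set)
'd' @ 3: {1,2,3,4,5,6,7,8,9}  (accept∈set)
'd' @ 4: {1,2,3,4,5,6,7,8,9}  (accept∈set)
'e' @ 5: {1,2,3,4,5,6,7,8,9}  (accept∈set)
'b' @ 6: {1,2,3,4,5,6,7,8}  (accept∈set)
'e' @ 7: {1,2,3,4,5,6,7,8,9}  (accept∈set)
'd' @ 8: {1,2,3,4,5,6,7,8,9}  (accept∈set)
'e' @ 9: {1,2,3,4,5,6,7,8,9}  (accept∈set)
after full input: {1,2,3,4,5,6,7,8,9}  (accept=1 in)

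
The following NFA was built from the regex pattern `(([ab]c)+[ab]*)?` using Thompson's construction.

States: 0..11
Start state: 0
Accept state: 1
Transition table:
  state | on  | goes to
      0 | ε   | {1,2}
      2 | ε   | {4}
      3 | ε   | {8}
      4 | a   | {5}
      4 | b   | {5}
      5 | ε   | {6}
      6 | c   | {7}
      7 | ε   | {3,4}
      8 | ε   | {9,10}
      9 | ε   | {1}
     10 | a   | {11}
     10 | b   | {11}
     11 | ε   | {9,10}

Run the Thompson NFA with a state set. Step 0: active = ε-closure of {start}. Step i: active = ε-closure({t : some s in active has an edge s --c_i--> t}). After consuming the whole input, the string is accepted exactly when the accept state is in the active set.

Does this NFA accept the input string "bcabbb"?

Answer: ACCEPT

Derivation:
start: ε-closure({0}) = {0,1,2,4}
'b' @ 1: {5,6}
'c' @ 2: {1,3,4,7,8,9,10}  [accepting]
'a' @ 3: {1,5,6,9,10,11}  [accepting]
'b' @ 4: {1,9,10,11}  [accepting]
'b' @ 5: {1,9,10,11}  [accepting]
'b' @ 6: {1,9,10,11}  [accepting]
final: {1,9,10,11}; accept 1 in set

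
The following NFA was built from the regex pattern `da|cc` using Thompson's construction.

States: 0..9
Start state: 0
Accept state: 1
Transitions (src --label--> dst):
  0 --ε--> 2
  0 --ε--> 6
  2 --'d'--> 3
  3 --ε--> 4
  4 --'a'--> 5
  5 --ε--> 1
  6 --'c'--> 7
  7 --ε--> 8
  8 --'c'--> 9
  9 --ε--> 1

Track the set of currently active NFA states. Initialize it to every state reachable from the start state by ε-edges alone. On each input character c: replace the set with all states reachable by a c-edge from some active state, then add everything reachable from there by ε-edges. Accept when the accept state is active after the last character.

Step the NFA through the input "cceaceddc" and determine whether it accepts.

Answer: REJECT

Steps:
initial (ε-close {0}): {0,2,6}
'c' @ 1: {7,8}
'c' @ 2: {1,9}  [accepting]
'e' @ 3: {}  — no active states
rest 'aceddc' ignored (set empty)
after full input: {}  (accept=1 not in)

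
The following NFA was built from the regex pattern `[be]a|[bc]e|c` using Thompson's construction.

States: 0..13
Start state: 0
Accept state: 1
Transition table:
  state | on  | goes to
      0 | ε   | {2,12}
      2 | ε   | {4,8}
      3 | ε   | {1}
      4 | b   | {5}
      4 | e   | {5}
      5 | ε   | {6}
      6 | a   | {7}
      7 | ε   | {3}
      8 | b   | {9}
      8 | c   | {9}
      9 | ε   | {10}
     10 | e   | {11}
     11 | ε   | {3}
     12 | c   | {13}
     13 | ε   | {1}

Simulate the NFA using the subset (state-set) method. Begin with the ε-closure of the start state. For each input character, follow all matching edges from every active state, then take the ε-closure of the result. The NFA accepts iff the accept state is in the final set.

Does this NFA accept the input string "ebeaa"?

S₀ = ε-closure({0}) = {0,2,4,8,12}
'e' @ 1: {5,6}
'b' @ 2: {}  — dead — no transitions
rest 'eaa' ignored (set empty)
after full input: {}  (accept=1 not in)

Answer: REJECT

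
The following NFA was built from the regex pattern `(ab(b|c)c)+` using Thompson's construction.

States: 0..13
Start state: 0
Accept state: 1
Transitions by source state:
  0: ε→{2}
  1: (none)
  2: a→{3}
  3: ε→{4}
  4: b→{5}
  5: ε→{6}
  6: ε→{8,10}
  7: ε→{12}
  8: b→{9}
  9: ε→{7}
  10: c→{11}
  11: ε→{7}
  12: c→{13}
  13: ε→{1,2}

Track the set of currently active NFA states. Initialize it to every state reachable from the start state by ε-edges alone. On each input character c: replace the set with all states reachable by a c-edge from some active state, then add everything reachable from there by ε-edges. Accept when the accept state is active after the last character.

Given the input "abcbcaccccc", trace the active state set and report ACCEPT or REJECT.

Answer: REJECT

Derivation:
initial (ε-close {0}): {0,2}
'a' @ 1: {3,4}
'b' @ 2: {5,6,8,10}
'c' @ 3: {7,11,12}
'b' @ 4: {}  — state set empty
rest 'caccccc' ignored (set empty)
after full input: {}  (accept=1 not in)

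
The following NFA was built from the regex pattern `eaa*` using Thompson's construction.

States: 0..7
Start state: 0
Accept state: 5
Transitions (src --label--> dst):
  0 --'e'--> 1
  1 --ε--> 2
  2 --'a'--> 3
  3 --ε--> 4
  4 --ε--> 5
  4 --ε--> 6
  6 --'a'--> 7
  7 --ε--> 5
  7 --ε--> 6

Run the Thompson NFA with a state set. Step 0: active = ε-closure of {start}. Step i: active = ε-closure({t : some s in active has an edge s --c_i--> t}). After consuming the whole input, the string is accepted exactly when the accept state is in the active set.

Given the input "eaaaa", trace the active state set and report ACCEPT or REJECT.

start: ε-closure({0}) = {0}
'e' @ 1: {1,2}
'a' @ 2: {3,4,5,6}  (accept∈set)
'a' @ 3: {5,6,7}  (accept∈set)
'a' @ 4: {5,6,7}  (accept∈set)
'a' @ 5: {5,6,7}  (accept∈set)
end set {5,6,7} — state 5 in

Answer: ACCEPT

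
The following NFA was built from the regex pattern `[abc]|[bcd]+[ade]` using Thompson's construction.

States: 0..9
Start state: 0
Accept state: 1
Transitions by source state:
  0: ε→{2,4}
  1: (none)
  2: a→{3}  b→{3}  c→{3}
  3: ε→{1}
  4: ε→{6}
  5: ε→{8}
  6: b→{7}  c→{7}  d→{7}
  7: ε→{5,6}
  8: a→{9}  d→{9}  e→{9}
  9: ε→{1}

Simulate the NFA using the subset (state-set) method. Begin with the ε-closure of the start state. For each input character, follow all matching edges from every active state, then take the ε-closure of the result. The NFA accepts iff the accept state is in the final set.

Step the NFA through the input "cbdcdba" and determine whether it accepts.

initial (ε-close {0}): {0,2,4,6}
'c' @ 1: {1,3,5,6,7,8}  [accepting]
'b' @ 2: {5,6,7,8}
'd' @ 3: {1,5,6,7,8,9}  [accepting]
'c' @ 4: {5,6,7,8}
'd' @ 5: {1,5,6,7,8,9}  [accepting]
'b' @ 6: {5,6,7,8}
'a' @ 7: {1,9}  [accepting]
final: {1,9}; accept 1 in set

Answer: ACCEPT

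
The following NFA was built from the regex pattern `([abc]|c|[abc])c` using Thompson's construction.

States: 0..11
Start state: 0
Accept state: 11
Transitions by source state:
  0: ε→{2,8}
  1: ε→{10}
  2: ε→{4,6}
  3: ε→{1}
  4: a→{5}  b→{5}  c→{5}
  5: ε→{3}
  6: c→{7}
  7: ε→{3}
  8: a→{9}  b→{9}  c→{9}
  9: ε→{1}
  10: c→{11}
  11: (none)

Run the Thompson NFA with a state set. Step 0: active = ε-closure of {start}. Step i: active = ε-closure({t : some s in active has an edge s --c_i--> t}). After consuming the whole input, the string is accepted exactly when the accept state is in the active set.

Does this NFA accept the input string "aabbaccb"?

start: ε-closure({0}) = {0,2,4,6,8}
'a' @ 1: {1,3,5,9,10}
'a' @ 2: {}  — no active states
rest 'bbaccb' ignored (set empty)
after full input: {}  (accept=11 not in)

Answer: REJECT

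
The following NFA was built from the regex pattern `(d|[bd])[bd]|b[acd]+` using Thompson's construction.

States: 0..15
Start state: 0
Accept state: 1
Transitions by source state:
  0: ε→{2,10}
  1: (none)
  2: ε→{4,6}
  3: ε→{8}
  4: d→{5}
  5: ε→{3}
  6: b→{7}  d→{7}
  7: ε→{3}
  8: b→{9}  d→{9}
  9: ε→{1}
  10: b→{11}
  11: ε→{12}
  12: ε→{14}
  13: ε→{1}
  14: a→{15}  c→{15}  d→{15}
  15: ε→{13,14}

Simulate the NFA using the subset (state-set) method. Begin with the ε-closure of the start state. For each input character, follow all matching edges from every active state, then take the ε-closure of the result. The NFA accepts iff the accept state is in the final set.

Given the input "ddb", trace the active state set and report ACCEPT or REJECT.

Answer: REJECT

Steps:
S₀ = ε-closure({0}) = {0,2,4,6,10}
'd' @ 1: {3,5,7,8}
'd' @ 2: {1,9}  ✓accept
'b' @ 3: {}  — dead — no transitions
after full input: {}  (accept=1 not in)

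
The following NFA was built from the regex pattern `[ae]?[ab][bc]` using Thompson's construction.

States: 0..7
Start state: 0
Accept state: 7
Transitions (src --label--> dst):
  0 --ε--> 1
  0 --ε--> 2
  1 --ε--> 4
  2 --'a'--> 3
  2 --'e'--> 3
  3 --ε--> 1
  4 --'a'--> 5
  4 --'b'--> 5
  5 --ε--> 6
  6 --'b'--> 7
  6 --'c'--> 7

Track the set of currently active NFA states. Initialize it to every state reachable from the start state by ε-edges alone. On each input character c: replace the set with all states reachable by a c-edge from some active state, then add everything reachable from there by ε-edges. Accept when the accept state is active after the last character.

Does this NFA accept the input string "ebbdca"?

S₀ = ε-closure({0}) = {0,1,2,4}
'e' @ 1: {1,3,4}
'b' @ 2: {5,6}
'b' @ 3: {7}  ✓accept
'd' @ 4: {}  — state set empty
rest 'ca' ignored (set empty)
final: {}; accept 7 not in set

Answer: REJECT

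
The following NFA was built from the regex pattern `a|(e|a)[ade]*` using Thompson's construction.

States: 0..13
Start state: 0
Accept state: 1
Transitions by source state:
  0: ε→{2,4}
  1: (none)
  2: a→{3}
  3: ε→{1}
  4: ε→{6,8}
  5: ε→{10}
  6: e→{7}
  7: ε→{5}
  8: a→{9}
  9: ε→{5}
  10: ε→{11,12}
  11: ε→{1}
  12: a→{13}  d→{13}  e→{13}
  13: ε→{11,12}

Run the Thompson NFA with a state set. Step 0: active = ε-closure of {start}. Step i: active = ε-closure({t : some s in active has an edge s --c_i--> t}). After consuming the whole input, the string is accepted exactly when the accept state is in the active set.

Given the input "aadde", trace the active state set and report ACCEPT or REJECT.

Answer: ACCEPT

Derivation:
S₀ = ε-closure({0}) = {0,2,4,6,8}
'a' @ 1: {1,3,5,9,10,11,12}  (accept∈set)
'a' @ 2: {1,11,12,13}  (accept∈set)
'd' @ 3: {1,11,12,13}  (accept∈set)
'd' @ 4: {1,11,12,13}  (accept∈set)
'e' @ 5: {1,11,12,13}  (accept∈set)
end set {1,11,12,13} — state 1 in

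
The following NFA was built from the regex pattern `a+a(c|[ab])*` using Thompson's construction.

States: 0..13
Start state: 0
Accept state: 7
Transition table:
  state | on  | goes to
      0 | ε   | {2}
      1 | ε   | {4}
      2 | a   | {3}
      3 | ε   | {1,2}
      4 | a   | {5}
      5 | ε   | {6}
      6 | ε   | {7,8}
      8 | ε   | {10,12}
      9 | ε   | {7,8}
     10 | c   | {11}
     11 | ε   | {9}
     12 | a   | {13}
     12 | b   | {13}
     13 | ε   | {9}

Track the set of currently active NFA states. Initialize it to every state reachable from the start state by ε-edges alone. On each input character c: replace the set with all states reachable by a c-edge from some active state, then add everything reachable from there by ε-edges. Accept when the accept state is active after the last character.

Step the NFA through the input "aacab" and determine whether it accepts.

Answer: ACCEPT

Trace:
S₀ = ε-closure({0}) = {0,2}
'a' @ 1: {1,2,3,4}
'a' @ 2: {1,2,3,4,5,6,7,8,10,12}  ✓accept
'c' @ 3: {7,8,9,10,11,12}  ✓accept
'a' @ 4: {7,8,9,10,12,13}  ✓accept
'b' @ 5: {7,8,9,10,12,13}  ✓accept
end set {7,8,9,10,12,13} — state 7 in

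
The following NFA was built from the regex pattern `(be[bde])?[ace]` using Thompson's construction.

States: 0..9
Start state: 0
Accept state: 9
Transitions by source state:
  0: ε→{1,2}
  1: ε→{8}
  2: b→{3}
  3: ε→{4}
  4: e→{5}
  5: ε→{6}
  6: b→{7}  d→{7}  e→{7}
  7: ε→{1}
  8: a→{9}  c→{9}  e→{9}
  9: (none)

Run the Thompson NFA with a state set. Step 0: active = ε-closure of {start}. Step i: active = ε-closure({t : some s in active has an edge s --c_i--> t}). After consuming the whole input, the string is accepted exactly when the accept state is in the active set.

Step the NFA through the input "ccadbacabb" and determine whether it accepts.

start: ε-closure({0}) = {0,1,2,8}
'c' @ 1: {9}  [accepting]
'c' @ 2: {}  — state set empty
rest 'adbacabb' ignored (set empty)
final: {}; accept 9 not in set

Answer: REJECT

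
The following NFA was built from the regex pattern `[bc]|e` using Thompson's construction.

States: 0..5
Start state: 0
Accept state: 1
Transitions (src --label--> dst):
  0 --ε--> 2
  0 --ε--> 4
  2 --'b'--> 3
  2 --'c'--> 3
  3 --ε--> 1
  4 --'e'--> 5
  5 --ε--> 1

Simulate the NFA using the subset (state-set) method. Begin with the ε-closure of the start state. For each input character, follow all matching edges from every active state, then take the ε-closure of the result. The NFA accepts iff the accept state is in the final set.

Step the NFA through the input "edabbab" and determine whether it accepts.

start: ε-closure({0}) = {0,2,4}
'e' @ 1: {1,5}  (accept∈set)
'd' @ 2: {}  — dead — no transitions
rest 'abbab' ignored (set empty)
end set {} — state 1 not in

Answer: REJECT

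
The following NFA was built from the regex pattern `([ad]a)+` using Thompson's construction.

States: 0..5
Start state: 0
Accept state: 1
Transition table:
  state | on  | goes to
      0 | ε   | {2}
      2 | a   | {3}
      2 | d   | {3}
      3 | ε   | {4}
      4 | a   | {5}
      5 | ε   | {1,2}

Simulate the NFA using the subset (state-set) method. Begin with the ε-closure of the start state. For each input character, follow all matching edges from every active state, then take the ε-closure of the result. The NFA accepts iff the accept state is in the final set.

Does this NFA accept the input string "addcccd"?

Answer: REJECT

Steps:
S₀ = ε-closure({0}) = {0,2}
'a' @ 1: {3,4}
'd' @ 2: {}  — dead — no transitions
rest 'dcccd' ignored (set empty)
end set {} — state 1 not in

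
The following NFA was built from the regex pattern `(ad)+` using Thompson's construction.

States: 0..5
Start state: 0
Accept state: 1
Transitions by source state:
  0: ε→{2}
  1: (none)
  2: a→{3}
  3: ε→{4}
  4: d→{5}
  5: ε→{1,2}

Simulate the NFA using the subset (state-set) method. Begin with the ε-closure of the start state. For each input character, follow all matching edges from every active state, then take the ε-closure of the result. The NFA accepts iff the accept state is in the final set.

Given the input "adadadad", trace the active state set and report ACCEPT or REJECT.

Answer: ACCEPT

Derivation:
initial (ε-close {0}): {0,2}
'a' @ 1: {3,4}
'd' @ 2: {1,2,5}  [accepting]
'a' @ 3: {3,4}
'd' @ 4: {1,2,5}  [accepting]
'a' @ 5: {3,4}
'd' @ 6: {1,2,5}  [accepting]
'a' @ 7: {3,4}
'd' @ 8: {1,2,5}  [accepting]
final: {1,2,5}; accept 1 in set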